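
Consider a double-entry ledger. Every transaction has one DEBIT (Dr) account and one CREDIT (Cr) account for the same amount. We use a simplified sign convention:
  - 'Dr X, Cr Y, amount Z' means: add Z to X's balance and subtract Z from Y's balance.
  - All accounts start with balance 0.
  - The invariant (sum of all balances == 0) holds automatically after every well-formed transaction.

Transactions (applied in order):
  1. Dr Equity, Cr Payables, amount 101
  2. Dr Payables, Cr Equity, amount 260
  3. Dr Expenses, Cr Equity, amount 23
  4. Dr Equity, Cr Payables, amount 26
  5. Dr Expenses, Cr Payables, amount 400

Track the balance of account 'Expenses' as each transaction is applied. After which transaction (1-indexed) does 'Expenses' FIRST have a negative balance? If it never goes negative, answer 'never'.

Answer: never

Derivation:
After txn 1: Expenses=0
After txn 2: Expenses=0
After txn 3: Expenses=23
After txn 4: Expenses=23
After txn 5: Expenses=423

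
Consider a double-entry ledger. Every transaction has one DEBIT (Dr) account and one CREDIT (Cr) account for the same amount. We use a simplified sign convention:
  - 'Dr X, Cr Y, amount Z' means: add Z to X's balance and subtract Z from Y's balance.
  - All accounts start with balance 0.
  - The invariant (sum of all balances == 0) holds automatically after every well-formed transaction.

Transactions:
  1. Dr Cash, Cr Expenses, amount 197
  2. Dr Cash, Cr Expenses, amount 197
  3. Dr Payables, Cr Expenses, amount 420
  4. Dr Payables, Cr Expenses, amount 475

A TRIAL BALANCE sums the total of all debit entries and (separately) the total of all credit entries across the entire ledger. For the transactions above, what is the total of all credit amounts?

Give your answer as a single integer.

Txn 1: credit+=197
Txn 2: credit+=197
Txn 3: credit+=420
Txn 4: credit+=475
Total credits = 1289

Answer: 1289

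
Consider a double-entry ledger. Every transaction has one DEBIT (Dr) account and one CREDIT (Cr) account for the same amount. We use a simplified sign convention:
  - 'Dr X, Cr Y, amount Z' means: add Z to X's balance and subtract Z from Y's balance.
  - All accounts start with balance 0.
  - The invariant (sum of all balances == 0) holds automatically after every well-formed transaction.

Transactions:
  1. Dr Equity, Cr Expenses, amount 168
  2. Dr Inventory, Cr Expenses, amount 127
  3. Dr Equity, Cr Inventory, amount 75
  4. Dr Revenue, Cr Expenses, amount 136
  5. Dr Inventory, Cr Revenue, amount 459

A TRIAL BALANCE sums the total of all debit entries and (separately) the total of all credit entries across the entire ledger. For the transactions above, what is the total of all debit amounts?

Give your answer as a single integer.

Answer: 965

Derivation:
Txn 1: debit+=168
Txn 2: debit+=127
Txn 3: debit+=75
Txn 4: debit+=136
Txn 5: debit+=459
Total debits = 965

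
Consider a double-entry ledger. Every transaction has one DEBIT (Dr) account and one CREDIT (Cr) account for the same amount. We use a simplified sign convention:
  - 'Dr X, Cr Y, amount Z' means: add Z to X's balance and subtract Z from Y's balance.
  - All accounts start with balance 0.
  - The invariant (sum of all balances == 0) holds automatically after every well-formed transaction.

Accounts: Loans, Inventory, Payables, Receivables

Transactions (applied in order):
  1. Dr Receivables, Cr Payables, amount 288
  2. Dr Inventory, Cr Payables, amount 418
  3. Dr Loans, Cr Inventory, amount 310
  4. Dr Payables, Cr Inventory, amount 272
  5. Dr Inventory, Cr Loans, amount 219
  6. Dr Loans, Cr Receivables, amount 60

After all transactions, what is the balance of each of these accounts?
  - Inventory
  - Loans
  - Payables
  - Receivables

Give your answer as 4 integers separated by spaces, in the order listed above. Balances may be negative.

Answer: 55 151 -434 228

Derivation:
After txn 1 (Dr Receivables, Cr Payables, amount 288): Payables=-288 Receivables=288
After txn 2 (Dr Inventory, Cr Payables, amount 418): Inventory=418 Payables=-706 Receivables=288
After txn 3 (Dr Loans, Cr Inventory, amount 310): Inventory=108 Loans=310 Payables=-706 Receivables=288
After txn 4 (Dr Payables, Cr Inventory, amount 272): Inventory=-164 Loans=310 Payables=-434 Receivables=288
After txn 5 (Dr Inventory, Cr Loans, amount 219): Inventory=55 Loans=91 Payables=-434 Receivables=288
After txn 6 (Dr Loans, Cr Receivables, amount 60): Inventory=55 Loans=151 Payables=-434 Receivables=228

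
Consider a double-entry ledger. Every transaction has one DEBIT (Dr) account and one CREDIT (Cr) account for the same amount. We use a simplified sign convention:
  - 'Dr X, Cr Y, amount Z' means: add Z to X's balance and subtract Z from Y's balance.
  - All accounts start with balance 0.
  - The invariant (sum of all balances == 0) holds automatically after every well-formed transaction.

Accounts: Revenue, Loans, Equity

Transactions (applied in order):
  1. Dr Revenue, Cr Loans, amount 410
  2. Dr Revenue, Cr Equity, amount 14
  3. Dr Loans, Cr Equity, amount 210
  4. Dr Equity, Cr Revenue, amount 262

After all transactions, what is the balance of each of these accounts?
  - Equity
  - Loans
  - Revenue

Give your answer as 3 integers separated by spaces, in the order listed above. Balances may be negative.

After txn 1 (Dr Revenue, Cr Loans, amount 410): Loans=-410 Revenue=410
After txn 2 (Dr Revenue, Cr Equity, amount 14): Equity=-14 Loans=-410 Revenue=424
After txn 3 (Dr Loans, Cr Equity, amount 210): Equity=-224 Loans=-200 Revenue=424
After txn 4 (Dr Equity, Cr Revenue, amount 262): Equity=38 Loans=-200 Revenue=162

Answer: 38 -200 162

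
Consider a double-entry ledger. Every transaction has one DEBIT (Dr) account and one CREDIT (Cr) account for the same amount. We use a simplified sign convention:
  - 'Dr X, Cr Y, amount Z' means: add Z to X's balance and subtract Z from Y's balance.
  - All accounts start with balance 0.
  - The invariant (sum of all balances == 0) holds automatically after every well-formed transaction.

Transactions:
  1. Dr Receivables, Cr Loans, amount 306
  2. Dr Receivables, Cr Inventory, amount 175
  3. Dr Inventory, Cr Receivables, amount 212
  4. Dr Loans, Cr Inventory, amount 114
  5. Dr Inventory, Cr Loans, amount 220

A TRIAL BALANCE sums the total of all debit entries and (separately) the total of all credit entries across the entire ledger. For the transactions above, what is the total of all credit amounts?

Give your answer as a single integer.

Txn 1: credit+=306
Txn 2: credit+=175
Txn 3: credit+=212
Txn 4: credit+=114
Txn 5: credit+=220
Total credits = 1027

Answer: 1027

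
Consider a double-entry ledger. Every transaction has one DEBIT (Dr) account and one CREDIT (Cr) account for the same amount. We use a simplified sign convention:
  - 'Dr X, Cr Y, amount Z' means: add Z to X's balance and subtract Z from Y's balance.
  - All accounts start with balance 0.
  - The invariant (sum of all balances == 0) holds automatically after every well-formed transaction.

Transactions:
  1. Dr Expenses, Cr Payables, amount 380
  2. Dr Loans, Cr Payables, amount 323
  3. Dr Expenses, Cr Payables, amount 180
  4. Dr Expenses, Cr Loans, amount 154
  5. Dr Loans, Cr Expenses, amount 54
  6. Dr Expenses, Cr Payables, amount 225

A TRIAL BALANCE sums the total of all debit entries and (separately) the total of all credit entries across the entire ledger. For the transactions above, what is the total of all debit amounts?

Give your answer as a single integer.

Answer: 1316

Derivation:
Txn 1: debit+=380
Txn 2: debit+=323
Txn 3: debit+=180
Txn 4: debit+=154
Txn 5: debit+=54
Txn 6: debit+=225
Total debits = 1316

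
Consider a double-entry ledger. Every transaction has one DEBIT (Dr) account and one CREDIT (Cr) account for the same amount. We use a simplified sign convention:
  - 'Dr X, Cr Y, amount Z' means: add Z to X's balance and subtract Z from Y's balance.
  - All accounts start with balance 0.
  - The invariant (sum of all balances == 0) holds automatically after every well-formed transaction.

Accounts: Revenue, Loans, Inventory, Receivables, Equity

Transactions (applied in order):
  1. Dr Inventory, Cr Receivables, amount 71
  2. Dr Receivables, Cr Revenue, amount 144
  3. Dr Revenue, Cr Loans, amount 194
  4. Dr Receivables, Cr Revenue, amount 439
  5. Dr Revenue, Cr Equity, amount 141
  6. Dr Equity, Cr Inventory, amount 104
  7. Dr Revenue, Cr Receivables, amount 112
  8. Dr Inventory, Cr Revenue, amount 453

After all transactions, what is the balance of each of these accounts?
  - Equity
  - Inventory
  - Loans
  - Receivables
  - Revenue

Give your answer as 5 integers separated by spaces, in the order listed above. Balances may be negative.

After txn 1 (Dr Inventory, Cr Receivables, amount 71): Inventory=71 Receivables=-71
After txn 2 (Dr Receivables, Cr Revenue, amount 144): Inventory=71 Receivables=73 Revenue=-144
After txn 3 (Dr Revenue, Cr Loans, amount 194): Inventory=71 Loans=-194 Receivables=73 Revenue=50
After txn 4 (Dr Receivables, Cr Revenue, amount 439): Inventory=71 Loans=-194 Receivables=512 Revenue=-389
After txn 5 (Dr Revenue, Cr Equity, amount 141): Equity=-141 Inventory=71 Loans=-194 Receivables=512 Revenue=-248
After txn 6 (Dr Equity, Cr Inventory, amount 104): Equity=-37 Inventory=-33 Loans=-194 Receivables=512 Revenue=-248
After txn 7 (Dr Revenue, Cr Receivables, amount 112): Equity=-37 Inventory=-33 Loans=-194 Receivables=400 Revenue=-136
After txn 8 (Dr Inventory, Cr Revenue, amount 453): Equity=-37 Inventory=420 Loans=-194 Receivables=400 Revenue=-589

Answer: -37 420 -194 400 -589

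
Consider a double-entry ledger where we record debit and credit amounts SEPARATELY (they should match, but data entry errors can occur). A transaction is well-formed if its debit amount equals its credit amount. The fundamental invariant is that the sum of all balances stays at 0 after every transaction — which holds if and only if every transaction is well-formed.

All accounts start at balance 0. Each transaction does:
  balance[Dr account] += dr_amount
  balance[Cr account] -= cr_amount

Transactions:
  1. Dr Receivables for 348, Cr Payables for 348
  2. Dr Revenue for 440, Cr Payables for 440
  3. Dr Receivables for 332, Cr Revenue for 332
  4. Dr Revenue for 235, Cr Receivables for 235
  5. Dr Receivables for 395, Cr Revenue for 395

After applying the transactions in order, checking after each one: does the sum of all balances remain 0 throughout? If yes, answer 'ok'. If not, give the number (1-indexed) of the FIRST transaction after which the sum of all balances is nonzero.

After txn 1: dr=348 cr=348 sum_balances=0
After txn 2: dr=440 cr=440 sum_balances=0
After txn 3: dr=332 cr=332 sum_balances=0
After txn 4: dr=235 cr=235 sum_balances=0
After txn 5: dr=395 cr=395 sum_balances=0

Answer: ok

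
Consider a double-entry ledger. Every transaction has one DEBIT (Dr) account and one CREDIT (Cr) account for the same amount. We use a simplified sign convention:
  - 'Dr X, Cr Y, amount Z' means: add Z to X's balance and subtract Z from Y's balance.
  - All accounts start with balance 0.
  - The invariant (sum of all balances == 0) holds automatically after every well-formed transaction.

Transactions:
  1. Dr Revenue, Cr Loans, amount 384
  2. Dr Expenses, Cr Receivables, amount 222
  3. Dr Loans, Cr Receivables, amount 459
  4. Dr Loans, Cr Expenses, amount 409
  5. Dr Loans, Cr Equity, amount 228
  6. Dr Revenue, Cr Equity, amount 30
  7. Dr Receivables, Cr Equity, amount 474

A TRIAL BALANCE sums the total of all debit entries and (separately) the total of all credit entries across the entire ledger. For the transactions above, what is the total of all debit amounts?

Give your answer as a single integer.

Txn 1: debit+=384
Txn 2: debit+=222
Txn 3: debit+=459
Txn 4: debit+=409
Txn 5: debit+=228
Txn 6: debit+=30
Txn 7: debit+=474
Total debits = 2206

Answer: 2206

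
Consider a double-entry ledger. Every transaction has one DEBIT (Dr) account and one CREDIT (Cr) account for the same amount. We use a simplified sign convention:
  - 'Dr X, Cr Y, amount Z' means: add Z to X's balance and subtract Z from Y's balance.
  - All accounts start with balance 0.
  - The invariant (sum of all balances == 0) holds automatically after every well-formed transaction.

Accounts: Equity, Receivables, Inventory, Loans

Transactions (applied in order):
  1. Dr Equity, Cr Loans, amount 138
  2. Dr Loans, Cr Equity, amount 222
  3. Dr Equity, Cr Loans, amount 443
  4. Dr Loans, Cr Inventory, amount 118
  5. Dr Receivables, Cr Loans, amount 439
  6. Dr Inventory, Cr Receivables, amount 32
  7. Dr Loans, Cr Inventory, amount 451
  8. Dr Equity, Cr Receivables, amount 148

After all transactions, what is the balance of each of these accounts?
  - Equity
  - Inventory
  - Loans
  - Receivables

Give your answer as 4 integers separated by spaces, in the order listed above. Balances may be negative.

Answer: 507 -537 -229 259

Derivation:
After txn 1 (Dr Equity, Cr Loans, amount 138): Equity=138 Loans=-138
After txn 2 (Dr Loans, Cr Equity, amount 222): Equity=-84 Loans=84
After txn 3 (Dr Equity, Cr Loans, amount 443): Equity=359 Loans=-359
After txn 4 (Dr Loans, Cr Inventory, amount 118): Equity=359 Inventory=-118 Loans=-241
After txn 5 (Dr Receivables, Cr Loans, amount 439): Equity=359 Inventory=-118 Loans=-680 Receivables=439
After txn 6 (Dr Inventory, Cr Receivables, amount 32): Equity=359 Inventory=-86 Loans=-680 Receivables=407
After txn 7 (Dr Loans, Cr Inventory, amount 451): Equity=359 Inventory=-537 Loans=-229 Receivables=407
After txn 8 (Dr Equity, Cr Receivables, amount 148): Equity=507 Inventory=-537 Loans=-229 Receivables=259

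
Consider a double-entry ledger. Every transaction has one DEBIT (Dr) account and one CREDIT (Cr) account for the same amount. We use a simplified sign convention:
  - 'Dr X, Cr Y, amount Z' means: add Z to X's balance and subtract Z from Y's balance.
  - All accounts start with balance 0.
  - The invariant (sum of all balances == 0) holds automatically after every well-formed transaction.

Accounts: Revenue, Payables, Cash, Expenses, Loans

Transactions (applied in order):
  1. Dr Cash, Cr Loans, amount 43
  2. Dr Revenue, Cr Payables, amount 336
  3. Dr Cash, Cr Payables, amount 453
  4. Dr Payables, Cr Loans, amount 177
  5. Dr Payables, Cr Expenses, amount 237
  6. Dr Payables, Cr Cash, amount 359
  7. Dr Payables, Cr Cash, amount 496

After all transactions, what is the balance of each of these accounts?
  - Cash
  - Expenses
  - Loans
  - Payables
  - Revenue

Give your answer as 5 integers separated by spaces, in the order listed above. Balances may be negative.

Answer: -359 -237 -220 480 336

Derivation:
After txn 1 (Dr Cash, Cr Loans, amount 43): Cash=43 Loans=-43
After txn 2 (Dr Revenue, Cr Payables, amount 336): Cash=43 Loans=-43 Payables=-336 Revenue=336
After txn 3 (Dr Cash, Cr Payables, amount 453): Cash=496 Loans=-43 Payables=-789 Revenue=336
After txn 4 (Dr Payables, Cr Loans, amount 177): Cash=496 Loans=-220 Payables=-612 Revenue=336
After txn 5 (Dr Payables, Cr Expenses, amount 237): Cash=496 Expenses=-237 Loans=-220 Payables=-375 Revenue=336
After txn 6 (Dr Payables, Cr Cash, amount 359): Cash=137 Expenses=-237 Loans=-220 Payables=-16 Revenue=336
After txn 7 (Dr Payables, Cr Cash, amount 496): Cash=-359 Expenses=-237 Loans=-220 Payables=480 Revenue=336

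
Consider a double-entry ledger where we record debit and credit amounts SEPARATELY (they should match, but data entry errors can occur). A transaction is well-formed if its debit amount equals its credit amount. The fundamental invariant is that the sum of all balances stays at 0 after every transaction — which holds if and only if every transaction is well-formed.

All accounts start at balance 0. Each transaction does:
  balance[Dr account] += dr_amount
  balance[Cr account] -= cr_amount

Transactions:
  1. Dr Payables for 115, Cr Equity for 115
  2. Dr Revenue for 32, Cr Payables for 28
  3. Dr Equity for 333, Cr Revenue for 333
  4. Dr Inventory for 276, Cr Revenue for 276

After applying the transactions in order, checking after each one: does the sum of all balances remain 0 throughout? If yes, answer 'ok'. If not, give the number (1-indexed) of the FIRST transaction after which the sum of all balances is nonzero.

Answer: 2

Derivation:
After txn 1: dr=115 cr=115 sum_balances=0
After txn 2: dr=32 cr=28 sum_balances=4
After txn 3: dr=333 cr=333 sum_balances=4
After txn 4: dr=276 cr=276 sum_balances=4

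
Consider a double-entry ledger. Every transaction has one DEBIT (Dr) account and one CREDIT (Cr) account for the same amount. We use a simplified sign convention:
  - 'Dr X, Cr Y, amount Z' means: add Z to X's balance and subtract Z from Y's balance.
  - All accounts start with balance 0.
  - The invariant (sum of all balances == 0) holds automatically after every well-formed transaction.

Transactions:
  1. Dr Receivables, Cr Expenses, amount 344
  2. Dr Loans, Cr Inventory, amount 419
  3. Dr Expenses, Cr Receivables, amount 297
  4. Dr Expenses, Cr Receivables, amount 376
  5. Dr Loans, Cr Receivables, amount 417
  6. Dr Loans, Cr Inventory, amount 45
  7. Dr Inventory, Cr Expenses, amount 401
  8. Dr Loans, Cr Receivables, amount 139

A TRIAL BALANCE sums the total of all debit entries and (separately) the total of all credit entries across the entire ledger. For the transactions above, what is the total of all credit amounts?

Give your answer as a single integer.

Answer: 2438

Derivation:
Txn 1: credit+=344
Txn 2: credit+=419
Txn 3: credit+=297
Txn 4: credit+=376
Txn 5: credit+=417
Txn 6: credit+=45
Txn 7: credit+=401
Txn 8: credit+=139
Total credits = 2438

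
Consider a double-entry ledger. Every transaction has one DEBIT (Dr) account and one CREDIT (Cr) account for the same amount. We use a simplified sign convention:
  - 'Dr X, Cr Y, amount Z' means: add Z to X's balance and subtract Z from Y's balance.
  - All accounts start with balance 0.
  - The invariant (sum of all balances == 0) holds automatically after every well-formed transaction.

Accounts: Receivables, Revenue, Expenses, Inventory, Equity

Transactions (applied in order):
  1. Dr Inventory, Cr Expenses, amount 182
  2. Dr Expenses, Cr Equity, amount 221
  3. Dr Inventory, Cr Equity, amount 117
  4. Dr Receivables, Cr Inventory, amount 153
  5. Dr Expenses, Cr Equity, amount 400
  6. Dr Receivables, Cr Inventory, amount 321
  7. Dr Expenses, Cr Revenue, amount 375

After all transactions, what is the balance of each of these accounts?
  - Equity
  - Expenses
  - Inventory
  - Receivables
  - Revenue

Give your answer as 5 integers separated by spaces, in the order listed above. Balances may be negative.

After txn 1 (Dr Inventory, Cr Expenses, amount 182): Expenses=-182 Inventory=182
After txn 2 (Dr Expenses, Cr Equity, amount 221): Equity=-221 Expenses=39 Inventory=182
After txn 3 (Dr Inventory, Cr Equity, amount 117): Equity=-338 Expenses=39 Inventory=299
After txn 4 (Dr Receivables, Cr Inventory, amount 153): Equity=-338 Expenses=39 Inventory=146 Receivables=153
After txn 5 (Dr Expenses, Cr Equity, amount 400): Equity=-738 Expenses=439 Inventory=146 Receivables=153
After txn 6 (Dr Receivables, Cr Inventory, amount 321): Equity=-738 Expenses=439 Inventory=-175 Receivables=474
After txn 7 (Dr Expenses, Cr Revenue, amount 375): Equity=-738 Expenses=814 Inventory=-175 Receivables=474 Revenue=-375

Answer: -738 814 -175 474 -375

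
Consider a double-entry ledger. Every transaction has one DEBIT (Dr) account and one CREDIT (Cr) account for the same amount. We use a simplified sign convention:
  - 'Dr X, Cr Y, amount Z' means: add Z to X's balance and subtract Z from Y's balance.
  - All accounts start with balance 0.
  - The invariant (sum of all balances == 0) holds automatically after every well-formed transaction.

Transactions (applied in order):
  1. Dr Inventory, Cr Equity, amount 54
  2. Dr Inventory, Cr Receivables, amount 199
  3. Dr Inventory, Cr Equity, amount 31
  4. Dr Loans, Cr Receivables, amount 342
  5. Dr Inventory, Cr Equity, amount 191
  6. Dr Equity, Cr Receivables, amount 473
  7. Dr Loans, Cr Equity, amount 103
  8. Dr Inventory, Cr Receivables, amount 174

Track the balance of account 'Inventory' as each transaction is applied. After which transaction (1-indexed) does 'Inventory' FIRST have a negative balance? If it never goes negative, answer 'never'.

After txn 1: Inventory=54
After txn 2: Inventory=253
After txn 3: Inventory=284
After txn 4: Inventory=284
After txn 5: Inventory=475
After txn 6: Inventory=475
After txn 7: Inventory=475
After txn 8: Inventory=649

Answer: never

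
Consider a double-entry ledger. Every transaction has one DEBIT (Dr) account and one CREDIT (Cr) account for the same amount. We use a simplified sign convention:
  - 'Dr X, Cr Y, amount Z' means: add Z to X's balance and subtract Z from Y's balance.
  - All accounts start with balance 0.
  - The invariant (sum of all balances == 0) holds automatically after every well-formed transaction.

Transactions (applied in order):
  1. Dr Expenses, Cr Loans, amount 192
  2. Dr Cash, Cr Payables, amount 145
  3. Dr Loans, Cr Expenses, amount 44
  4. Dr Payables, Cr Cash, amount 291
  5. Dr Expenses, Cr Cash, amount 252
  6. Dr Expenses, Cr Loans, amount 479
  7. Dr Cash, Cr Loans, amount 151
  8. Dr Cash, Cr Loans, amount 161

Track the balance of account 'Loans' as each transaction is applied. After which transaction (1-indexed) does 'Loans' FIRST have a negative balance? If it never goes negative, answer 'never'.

Answer: 1

Derivation:
After txn 1: Loans=-192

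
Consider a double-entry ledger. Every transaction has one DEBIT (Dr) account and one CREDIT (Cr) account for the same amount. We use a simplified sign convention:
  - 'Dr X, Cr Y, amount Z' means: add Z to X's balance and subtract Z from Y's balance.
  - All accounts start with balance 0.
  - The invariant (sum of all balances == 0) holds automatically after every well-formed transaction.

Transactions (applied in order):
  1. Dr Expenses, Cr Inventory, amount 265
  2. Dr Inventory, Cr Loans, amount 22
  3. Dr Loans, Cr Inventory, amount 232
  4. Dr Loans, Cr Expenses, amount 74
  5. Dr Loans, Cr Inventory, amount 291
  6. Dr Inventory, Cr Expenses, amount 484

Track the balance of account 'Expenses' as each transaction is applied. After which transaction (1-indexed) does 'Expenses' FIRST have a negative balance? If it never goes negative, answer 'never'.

Answer: 6

Derivation:
After txn 1: Expenses=265
After txn 2: Expenses=265
After txn 3: Expenses=265
After txn 4: Expenses=191
After txn 5: Expenses=191
After txn 6: Expenses=-293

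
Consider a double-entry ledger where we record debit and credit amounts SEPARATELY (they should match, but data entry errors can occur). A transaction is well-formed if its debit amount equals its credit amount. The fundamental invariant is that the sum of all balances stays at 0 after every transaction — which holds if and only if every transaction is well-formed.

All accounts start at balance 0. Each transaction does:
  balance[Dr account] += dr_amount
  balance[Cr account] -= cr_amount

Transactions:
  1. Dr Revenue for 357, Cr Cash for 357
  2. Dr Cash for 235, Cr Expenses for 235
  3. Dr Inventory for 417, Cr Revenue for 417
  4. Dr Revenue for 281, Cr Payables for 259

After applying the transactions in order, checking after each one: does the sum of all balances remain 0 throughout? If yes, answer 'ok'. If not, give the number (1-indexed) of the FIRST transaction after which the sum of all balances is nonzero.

Answer: 4

Derivation:
After txn 1: dr=357 cr=357 sum_balances=0
After txn 2: dr=235 cr=235 sum_balances=0
After txn 3: dr=417 cr=417 sum_balances=0
After txn 4: dr=281 cr=259 sum_balances=22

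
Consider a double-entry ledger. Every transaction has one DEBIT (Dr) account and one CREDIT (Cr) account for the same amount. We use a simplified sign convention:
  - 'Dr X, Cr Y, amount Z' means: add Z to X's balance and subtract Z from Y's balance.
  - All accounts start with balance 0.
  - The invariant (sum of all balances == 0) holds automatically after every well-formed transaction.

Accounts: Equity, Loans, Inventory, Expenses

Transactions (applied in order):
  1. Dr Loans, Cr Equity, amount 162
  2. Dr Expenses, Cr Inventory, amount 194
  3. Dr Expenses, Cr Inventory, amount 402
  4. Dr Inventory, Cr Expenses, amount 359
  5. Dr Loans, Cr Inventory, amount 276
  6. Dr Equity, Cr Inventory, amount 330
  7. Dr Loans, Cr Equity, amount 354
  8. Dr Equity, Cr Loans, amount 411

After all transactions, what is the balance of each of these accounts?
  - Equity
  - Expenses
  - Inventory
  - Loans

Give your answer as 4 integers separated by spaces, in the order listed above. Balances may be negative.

Answer: 225 237 -843 381

Derivation:
After txn 1 (Dr Loans, Cr Equity, amount 162): Equity=-162 Loans=162
After txn 2 (Dr Expenses, Cr Inventory, amount 194): Equity=-162 Expenses=194 Inventory=-194 Loans=162
After txn 3 (Dr Expenses, Cr Inventory, amount 402): Equity=-162 Expenses=596 Inventory=-596 Loans=162
After txn 4 (Dr Inventory, Cr Expenses, amount 359): Equity=-162 Expenses=237 Inventory=-237 Loans=162
After txn 5 (Dr Loans, Cr Inventory, amount 276): Equity=-162 Expenses=237 Inventory=-513 Loans=438
After txn 6 (Dr Equity, Cr Inventory, amount 330): Equity=168 Expenses=237 Inventory=-843 Loans=438
After txn 7 (Dr Loans, Cr Equity, amount 354): Equity=-186 Expenses=237 Inventory=-843 Loans=792
After txn 8 (Dr Equity, Cr Loans, amount 411): Equity=225 Expenses=237 Inventory=-843 Loans=381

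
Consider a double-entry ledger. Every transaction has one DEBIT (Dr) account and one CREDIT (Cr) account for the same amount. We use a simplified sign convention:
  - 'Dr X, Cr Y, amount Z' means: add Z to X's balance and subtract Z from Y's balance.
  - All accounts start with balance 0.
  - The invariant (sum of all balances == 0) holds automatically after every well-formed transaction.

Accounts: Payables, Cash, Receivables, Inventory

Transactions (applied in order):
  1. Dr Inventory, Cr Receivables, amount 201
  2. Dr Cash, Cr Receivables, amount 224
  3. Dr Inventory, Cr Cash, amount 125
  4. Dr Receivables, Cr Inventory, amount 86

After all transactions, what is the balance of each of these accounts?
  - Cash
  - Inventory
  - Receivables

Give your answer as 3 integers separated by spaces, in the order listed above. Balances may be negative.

Answer: 99 240 -339

Derivation:
After txn 1 (Dr Inventory, Cr Receivables, amount 201): Inventory=201 Receivables=-201
After txn 2 (Dr Cash, Cr Receivables, amount 224): Cash=224 Inventory=201 Receivables=-425
After txn 3 (Dr Inventory, Cr Cash, amount 125): Cash=99 Inventory=326 Receivables=-425
After txn 4 (Dr Receivables, Cr Inventory, amount 86): Cash=99 Inventory=240 Receivables=-339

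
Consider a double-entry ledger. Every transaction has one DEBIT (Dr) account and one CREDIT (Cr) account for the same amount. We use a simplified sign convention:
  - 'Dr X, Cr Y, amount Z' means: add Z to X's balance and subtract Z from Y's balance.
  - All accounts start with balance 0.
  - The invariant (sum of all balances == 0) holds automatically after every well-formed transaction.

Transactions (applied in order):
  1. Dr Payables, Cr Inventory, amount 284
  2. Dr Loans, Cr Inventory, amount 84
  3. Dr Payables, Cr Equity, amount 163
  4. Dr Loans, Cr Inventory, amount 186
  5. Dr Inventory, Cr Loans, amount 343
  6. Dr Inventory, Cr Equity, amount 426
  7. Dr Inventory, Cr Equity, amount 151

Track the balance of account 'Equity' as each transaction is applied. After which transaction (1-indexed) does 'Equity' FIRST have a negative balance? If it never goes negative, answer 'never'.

Answer: 3

Derivation:
After txn 1: Equity=0
After txn 2: Equity=0
After txn 3: Equity=-163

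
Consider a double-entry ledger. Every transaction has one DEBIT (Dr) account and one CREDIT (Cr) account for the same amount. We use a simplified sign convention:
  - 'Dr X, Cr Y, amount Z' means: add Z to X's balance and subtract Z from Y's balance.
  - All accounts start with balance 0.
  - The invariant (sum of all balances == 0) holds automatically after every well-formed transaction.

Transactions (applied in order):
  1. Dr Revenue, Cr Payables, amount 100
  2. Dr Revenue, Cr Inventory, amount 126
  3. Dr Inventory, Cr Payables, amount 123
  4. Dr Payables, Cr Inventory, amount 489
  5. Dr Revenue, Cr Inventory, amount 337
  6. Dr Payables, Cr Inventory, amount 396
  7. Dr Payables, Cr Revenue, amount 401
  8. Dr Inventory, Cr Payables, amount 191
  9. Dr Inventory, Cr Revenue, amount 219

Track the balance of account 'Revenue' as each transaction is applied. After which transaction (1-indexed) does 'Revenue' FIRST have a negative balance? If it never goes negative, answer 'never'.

After txn 1: Revenue=100
After txn 2: Revenue=226
After txn 3: Revenue=226
After txn 4: Revenue=226
After txn 5: Revenue=563
After txn 6: Revenue=563
After txn 7: Revenue=162
After txn 8: Revenue=162
After txn 9: Revenue=-57

Answer: 9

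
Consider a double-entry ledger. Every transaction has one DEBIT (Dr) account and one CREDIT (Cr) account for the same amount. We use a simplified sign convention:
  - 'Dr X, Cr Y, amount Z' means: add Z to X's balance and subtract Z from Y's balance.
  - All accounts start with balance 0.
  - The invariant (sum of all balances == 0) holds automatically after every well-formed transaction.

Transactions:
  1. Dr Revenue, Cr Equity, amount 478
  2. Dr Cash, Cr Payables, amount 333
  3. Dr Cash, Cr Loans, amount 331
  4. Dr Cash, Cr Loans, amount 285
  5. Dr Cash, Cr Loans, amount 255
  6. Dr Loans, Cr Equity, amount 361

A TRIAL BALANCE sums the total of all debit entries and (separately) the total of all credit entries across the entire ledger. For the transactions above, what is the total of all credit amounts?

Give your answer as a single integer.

Txn 1: credit+=478
Txn 2: credit+=333
Txn 3: credit+=331
Txn 4: credit+=285
Txn 5: credit+=255
Txn 6: credit+=361
Total credits = 2043

Answer: 2043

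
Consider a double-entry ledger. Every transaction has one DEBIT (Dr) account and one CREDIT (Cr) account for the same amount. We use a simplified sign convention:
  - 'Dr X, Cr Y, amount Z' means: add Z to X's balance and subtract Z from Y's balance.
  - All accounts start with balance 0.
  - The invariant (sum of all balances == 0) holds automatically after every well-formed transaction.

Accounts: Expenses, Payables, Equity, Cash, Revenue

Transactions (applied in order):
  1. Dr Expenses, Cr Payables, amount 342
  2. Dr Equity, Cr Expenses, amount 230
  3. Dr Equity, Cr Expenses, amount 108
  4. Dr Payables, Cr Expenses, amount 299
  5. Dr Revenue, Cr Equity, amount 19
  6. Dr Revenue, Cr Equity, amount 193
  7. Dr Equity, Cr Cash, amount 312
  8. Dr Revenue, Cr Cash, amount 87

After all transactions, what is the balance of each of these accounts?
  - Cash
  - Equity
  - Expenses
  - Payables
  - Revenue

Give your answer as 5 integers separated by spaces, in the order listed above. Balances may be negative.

Answer: -399 438 -295 -43 299

Derivation:
After txn 1 (Dr Expenses, Cr Payables, amount 342): Expenses=342 Payables=-342
After txn 2 (Dr Equity, Cr Expenses, amount 230): Equity=230 Expenses=112 Payables=-342
After txn 3 (Dr Equity, Cr Expenses, amount 108): Equity=338 Expenses=4 Payables=-342
After txn 4 (Dr Payables, Cr Expenses, amount 299): Equity=338 Expenses=-295 Payables=-43
After txn 5 (Dr Revenue, Cr Equity, amount 19): Equity=319 Expenses=-295 Payables=-43 Revenue=19
After txn 6 (Dr Revenue, Cr Equity, amount 193): Equity=126 Expenses=-295 Payables=-43 Revenue=212
After txn 7 (Dr Equity, Cr Cash, amount 312): Cash=-312 Equity=438 Expenses=-295 Payables=-43 Revenue=212
After txn 8 (Dr Revenue, Cr Cash, amount 87): Cash=-399 Equity=438 Expenses=-295 Payables=-43 Revenue=299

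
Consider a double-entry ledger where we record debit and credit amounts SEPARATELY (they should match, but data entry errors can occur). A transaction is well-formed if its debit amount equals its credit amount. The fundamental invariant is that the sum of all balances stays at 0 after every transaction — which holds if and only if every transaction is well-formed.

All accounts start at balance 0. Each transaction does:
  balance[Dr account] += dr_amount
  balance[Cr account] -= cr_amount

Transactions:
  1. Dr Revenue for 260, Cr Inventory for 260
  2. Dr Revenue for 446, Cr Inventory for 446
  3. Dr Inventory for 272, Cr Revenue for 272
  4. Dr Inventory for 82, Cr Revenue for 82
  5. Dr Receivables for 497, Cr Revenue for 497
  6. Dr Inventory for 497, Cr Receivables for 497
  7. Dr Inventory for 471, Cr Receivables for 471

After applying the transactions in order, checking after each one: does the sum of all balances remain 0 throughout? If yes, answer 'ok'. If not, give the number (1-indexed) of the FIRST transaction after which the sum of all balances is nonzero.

After txn 1: dr=260 cr=260 sum_balances=0
After txn 2: dr=446 cr=446 sum_balances=0
After txn 3: dr=272 cr=272 sum_balances=0
After txn 4: dr=82 cr=82 sum_balances=0
After txn 5: dr=497 cr=497 sum_balances=0
After txn 6: dr=497 cr=497 sum_balances=0
After txn 7: dr=471 cr=471 sum_balances=0

Answer: ok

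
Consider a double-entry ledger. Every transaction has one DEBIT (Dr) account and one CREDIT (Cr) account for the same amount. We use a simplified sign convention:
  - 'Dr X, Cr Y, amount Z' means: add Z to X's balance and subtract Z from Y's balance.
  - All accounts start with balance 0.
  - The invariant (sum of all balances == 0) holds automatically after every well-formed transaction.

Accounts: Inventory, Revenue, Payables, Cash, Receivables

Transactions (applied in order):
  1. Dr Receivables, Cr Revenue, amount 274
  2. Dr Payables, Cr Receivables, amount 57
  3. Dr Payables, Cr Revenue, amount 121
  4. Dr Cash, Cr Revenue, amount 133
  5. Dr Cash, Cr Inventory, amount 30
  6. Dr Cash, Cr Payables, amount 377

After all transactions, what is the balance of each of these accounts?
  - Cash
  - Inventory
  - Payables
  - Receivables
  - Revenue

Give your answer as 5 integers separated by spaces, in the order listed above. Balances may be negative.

Answer: 540 -30 -199 217 -528

Derivation:
After txn 1 (Dr Receivables, Cr Revenue, amount 274): Receivables=274 Revenue=-274
After txn 2 (Dr Payables, Cr Receivables, amount 57): Payables=57 Receivables=217 Revenue=-274
After txn 3 (Dr Payables, Cr Revenue, amount 121): Payables=178 Receivables=217 Revenue=-395
After txn 4 (Dr Cash, Cr Revenue, amount 133): Cash=133 Payables=178 Receivables=217 Revenue=-528
After txn 5 (Dr Cash, Cr Inventory, amount 30): Cash=163 Inventory=-30 Payables=178 Receivables=217 Revenue=-528
After txn 6 (Dr Cash, Cr Payables, amount 377): Cash=540 Inventory=-30 Payables=-199 Receivables=217 Revenue=-528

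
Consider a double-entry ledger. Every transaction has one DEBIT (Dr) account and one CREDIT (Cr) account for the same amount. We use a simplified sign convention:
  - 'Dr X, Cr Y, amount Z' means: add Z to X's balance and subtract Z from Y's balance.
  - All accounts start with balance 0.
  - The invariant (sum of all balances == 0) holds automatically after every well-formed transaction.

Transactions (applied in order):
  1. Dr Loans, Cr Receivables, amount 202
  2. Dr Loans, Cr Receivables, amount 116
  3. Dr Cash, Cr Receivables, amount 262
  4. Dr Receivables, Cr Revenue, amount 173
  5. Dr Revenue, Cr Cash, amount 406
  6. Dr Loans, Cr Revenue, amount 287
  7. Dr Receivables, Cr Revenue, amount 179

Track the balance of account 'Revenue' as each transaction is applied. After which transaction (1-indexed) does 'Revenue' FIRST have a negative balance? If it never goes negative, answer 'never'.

Answer: 4

Derivation:
After txn 1: Revenue=0
After txn 2: Revenue=0
After txn 3: Revenue=0
After txn 4: Revenue=-173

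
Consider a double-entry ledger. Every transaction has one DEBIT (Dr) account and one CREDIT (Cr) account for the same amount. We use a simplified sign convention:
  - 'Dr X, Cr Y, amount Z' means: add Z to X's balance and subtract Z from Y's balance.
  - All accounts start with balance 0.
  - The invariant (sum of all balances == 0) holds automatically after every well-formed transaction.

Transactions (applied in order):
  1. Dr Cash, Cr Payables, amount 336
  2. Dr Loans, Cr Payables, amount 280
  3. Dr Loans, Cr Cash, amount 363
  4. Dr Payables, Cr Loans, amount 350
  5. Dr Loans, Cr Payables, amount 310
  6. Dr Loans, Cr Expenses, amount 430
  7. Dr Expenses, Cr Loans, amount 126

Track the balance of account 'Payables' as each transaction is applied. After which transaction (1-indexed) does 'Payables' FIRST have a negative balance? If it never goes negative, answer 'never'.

After txn 1: Payables=-336

Answer: 1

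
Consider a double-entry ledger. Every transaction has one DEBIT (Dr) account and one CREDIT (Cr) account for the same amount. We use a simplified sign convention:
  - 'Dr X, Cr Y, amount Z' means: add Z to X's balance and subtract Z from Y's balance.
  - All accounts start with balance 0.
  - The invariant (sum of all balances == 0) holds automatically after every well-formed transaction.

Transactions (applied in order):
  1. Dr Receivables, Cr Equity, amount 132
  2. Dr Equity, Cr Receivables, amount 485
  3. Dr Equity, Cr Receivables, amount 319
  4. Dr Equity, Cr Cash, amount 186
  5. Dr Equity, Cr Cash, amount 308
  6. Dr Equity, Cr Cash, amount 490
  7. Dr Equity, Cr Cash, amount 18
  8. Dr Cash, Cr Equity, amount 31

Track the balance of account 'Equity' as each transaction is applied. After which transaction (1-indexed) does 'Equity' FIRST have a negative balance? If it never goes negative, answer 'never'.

Answer: 1

Derivation:
After txn 1: Equity=-132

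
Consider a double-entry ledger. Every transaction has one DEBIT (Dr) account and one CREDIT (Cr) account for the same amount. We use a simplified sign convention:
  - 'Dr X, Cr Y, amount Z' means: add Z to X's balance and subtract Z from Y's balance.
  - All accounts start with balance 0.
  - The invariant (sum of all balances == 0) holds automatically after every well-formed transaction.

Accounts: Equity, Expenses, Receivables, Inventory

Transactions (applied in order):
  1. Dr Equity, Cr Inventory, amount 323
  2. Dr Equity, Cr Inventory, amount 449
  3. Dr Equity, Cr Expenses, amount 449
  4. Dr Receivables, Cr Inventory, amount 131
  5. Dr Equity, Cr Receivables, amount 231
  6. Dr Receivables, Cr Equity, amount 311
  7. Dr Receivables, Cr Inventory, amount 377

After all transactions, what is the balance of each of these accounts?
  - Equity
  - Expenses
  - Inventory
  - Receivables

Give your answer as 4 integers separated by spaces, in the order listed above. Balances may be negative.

Answer: 1141 -449 -1280 588

Derivation:
After txn 1 (Dr Equity, Cr Inventory, amount 323): Equity=323 Inventory=-323
After txn 2 (Dr Equity, Cr Inventory, amount 449): Equity=772 Inventory=-772
After txn 3 (Dr Equity, Cr Expenses, amount 449): Equity=1221 Expenses=-449 Inventory=-772
After txn 4 (Dr Receivables, Cr Inventory, amount 131): Equity=1221 Expenses=-449 Inventory=-903 Receivables=131
After txn 5 (Dr Equity, Cr Receivables, amount 231): Equity=1452 Expenses=-449 Inventory=-903 Receivables=-100
After txn 6 (Dr Receivables, Cr Equity, amount 311): Equity=1141 Expenses=-449 Inventory=-903 Receivables=211
After txn 7 (Dr Receivables, Cr Inventory, amount 377): Equity=1141 Expenses=-449 Inventory=-1280 Receivables=588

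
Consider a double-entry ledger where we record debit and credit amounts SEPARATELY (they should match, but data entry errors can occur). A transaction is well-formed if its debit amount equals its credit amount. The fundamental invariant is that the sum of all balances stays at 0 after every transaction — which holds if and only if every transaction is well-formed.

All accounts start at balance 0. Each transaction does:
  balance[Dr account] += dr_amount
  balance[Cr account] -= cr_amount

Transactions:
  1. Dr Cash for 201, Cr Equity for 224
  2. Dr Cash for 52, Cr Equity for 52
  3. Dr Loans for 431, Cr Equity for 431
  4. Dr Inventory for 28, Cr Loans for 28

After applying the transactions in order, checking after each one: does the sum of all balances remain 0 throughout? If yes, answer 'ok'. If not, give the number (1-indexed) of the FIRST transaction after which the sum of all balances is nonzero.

Answer: 1

Derivation:
After txn 1: dr=201 cr=224 sum_balances=-23
After txn 2: dr=52 cr=52 sum_balances=-23
After txn 3: dr=431 cr=431 sum_balances=-23
After txn 4: dr=28 cr=28 sum_balances=-23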